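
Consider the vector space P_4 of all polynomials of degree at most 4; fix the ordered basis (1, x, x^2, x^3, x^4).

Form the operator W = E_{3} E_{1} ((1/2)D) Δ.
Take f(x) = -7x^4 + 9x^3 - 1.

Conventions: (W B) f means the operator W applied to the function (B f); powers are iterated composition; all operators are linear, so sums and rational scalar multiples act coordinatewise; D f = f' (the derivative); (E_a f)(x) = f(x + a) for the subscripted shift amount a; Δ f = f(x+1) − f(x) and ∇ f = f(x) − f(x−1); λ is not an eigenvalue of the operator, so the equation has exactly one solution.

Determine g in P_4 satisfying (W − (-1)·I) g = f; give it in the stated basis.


g(x) = -7x^4 + 9x^3 + 42x^2 + 351x + 1379/2

write g with unknown coordinates in the stated basis and equate coefficients in (W − (-1)·I) g = f
solving from the highest basis element down gives g = -7x^4 + 9x^3 + 42x^2 + 351x + 1379/2
check: W g = -42x^2 - 351x - 1381/2
so W g − (-1)·g = -7x^4 + 9x^3 - 1 = f ✓


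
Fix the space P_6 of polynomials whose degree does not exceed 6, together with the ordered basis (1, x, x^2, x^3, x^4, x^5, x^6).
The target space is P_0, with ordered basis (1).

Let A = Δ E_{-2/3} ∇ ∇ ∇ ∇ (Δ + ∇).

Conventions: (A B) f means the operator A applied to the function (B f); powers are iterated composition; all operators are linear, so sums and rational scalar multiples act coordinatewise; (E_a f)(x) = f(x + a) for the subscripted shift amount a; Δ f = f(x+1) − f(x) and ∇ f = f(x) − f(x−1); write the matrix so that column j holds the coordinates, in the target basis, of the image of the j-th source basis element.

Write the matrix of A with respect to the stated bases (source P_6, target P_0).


the matrix is [[0, 0, 0, 0, 0, 0, 1440]] (rows listed top to bottom)

image of 1: 0
image of x: 0
image of x^2: 0
image of x^3: 0
image of x^4: 0
image of x^5: 0
image of x^6: 1440
each image's coordinates form column j of the matrix


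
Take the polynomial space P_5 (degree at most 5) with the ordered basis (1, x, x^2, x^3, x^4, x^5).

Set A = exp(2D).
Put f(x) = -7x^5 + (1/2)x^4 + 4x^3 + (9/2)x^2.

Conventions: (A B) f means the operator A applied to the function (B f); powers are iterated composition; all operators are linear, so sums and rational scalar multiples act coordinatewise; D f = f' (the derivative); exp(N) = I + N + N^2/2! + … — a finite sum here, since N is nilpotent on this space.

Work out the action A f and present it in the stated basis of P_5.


order-1 term: -70x^4 + 4x^3 + 24x^2 + 18x
order-2 term: -280x^3 + 12x^2 + 48x + 18
order-3 term: -560x^2 + 16x + 32
order-4 term: -560x + 8
order-5 term: -224
the series for exp(2D) f terminates at order 5
exp(2D) f = -7x^5 - (139/2)x^4 - 272x^3 - (1039/2)x^2 - 478x - 166

the result is g(x) = -7x^5 - (139/2)x^4 - 272x^3 - (1039/2)x^2 - 478x - 166


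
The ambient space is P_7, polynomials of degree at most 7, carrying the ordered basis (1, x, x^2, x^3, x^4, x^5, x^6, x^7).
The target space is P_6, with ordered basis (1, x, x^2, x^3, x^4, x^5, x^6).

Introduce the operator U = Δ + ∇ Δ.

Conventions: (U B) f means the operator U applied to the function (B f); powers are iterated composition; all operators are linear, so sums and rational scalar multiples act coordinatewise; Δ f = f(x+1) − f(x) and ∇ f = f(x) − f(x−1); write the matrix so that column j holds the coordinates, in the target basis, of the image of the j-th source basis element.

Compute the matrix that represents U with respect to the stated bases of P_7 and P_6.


image of 1: 0
image of x: 1
image of x^2: 2x + 3
image of x^3: 3x^2 + 9x + 1
image of x^4: 4x^3 + 18x^2 + 4x + 3
image of x^5: 5x^4 + 30x^3 + 10x^2 + 15x + 1
image of x^6: 6x^5 + 45x^4 + 20x^3 + 45x^2 + 6x + 3
image of x^7: 7x^6 + 63x^5 + 35x^4 + 105x^3 + 21x^2 + 21x + 1
each image's coordinates form column j of the matrix

the matrix is [[0, 1, 3, 1, 3, 1, 3, 1]; [0, 0, 2, 9, 4, 15, 6, 21]; [0, 0, 0, 3, 18, 10, 45, 21]; [0, 0, 0, 0, 4, 30, 20, 105]; [0, 0, 0, 0, 0, 5, 45, 35]; [0, 0, 0, 0, 0, 0, 6, 63]; [0, 0, 0, 0, 0, 0, 0, 7]] (rows listed top to bottom)


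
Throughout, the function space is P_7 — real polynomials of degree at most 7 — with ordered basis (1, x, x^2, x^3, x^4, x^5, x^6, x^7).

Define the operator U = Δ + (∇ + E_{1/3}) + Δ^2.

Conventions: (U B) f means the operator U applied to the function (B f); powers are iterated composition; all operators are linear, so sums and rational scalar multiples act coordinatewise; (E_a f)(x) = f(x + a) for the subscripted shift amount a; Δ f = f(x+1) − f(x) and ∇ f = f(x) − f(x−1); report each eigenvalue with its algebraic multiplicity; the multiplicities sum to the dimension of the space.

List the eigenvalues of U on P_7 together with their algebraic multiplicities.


λ = 1 (multiplicity 8)

image of 1: 1
image of x: x + 7/3
image of x^2: x^2 + (14/3)x + 19/9
image of x^3: x^3 + 7x^2 + (19/3)x + 217/27
image of x^4: x^4 + (28/3)x^3 + (38/3)x^2 + (868/27)x + 1135/81
image of x^5: x^5 + (35/3)x^4 + (190/9)x^3 + (2170/27)x^2 + (5675/81)x + 7777/243
image of x^6: x^6 + 14x^5 + (95/3)x^4 + (4340/27)x^3 + (5675/27)x^2 + (15554/81)x + 45199/729
image of x^7: x^7 + (49/3)x^6 + (133/3)x^5 + (7595/27)x^4 + (39725/81)x^3 + (54439/81)x^2 + (316393/729)x + 279937/2187
the matrix is upper triangular; its diagonal is (1, 1, 1, 1, 1, 1, 1, 1)
for a triangular matrix the eigenvalues are the diagonal entries, with algebraic multiplicity their repetition count


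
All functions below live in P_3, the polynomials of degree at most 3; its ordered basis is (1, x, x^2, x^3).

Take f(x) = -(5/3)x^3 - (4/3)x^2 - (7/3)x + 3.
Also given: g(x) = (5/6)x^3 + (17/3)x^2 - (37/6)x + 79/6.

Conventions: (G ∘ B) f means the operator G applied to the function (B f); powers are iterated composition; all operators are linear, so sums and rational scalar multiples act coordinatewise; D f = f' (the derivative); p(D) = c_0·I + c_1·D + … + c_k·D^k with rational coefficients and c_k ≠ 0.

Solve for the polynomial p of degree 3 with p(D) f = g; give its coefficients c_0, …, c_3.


D^0 f = -(5/3)x^3 - (4/3)x^2 - (7/3)x + 3
D^1 f = -5x^2 - (8/3)x - 7/3
D^2 f = -10x - 8/3
D^3 f = -10
matching coefficients of g against c_0 f + c_1 Df + … from the top degree down determines the c_i
solution: c_0 = -1/2, c_1 = -1, c_2 = 1, c_3 = -3/2

p(D) = -(1/2)·I − D + D^2 − (3/2)·D^3, i.e. c_0 = -1/2, c_1 = -1, c_2 = 1, c_3 = -3/2


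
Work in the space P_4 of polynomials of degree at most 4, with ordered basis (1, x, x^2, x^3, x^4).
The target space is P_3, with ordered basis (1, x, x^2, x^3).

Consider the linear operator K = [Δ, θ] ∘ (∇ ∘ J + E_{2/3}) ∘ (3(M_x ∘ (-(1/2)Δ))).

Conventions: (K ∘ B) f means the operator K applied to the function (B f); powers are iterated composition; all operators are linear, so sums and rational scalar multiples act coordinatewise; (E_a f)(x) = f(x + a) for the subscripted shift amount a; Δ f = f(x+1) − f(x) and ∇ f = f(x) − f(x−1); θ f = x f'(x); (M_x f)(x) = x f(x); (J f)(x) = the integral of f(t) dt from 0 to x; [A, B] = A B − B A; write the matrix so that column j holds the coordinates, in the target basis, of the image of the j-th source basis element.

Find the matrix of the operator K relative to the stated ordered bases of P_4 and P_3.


the matrix is [[0, -3, -16, -129/2, -2071/9]; [0, 0, -12, -153/2, -365]; [0, 0, 0, -27, -210]; [0, 0, 0, 0, -48]] (rows listed top to bottom)

image of 1: 0
image of x: -3
image of x^2: -12x - 16
image of x^3: -27x^2 - (153/2)x - 129/2
image of x^4: -48x^3 - 210x^2 - 365x - 2071/9
each image's coordinates form column j of the matrix


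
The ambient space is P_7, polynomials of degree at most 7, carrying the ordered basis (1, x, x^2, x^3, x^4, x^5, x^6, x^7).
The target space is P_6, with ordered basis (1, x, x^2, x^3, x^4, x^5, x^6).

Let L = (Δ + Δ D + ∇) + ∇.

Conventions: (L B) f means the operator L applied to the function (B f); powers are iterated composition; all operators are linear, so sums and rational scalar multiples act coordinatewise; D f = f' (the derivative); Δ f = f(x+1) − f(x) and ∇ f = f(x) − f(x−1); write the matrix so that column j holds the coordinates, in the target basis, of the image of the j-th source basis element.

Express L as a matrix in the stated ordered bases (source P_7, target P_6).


image of 1: 0
image of x: 3
image of x^2: 6x + 1
image of x^3: 9x^2 + 3x + 6
image of x^4: 12x^3 + 6x^2 + 24x + 3
image of x^5: 15x^4 + 10x^3 + 60x^2 + 15x + 8
image of x^6: 18x^5 + 15x^4 + 120x^3 + 45x^2 + 48x + 5
image of x^7: 21x^6 + 21x^5 + 210x^4 + 105x^3 + 168x^2 + 35x + 10
each image's coordinates form column j of the matrix

the matrix is [[0, 3, 1, 6, 3, 8, 5, 10]; [0, 0, 6, 3, 24, 15, 48, 35]; [0, 0, 0, 9, 6, 60, 45, 168]; [0, 0, 0, 0, 12, 10, 120, 105]; [0, 0, 0, 0, 0, 15, 15, 210]; [0, 0, 0, 0, 0, 0, 18, 21]; [0, 0, 0, 0, 0, 0, 0, 21]] (rows listed top to bottom)


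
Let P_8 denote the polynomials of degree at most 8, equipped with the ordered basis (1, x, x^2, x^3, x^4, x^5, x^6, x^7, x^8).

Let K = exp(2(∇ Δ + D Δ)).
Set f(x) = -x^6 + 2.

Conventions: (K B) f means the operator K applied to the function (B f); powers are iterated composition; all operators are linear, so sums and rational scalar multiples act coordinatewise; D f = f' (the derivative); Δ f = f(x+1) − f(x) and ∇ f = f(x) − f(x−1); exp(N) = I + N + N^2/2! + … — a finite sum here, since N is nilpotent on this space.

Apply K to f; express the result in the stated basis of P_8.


the image equals g(x) = -x^6 - 120x^4 - 120x^3 - 3060x^2 - 2940x - 9494

order-1 term: -120x^4 - 120x^3 - 180x^2 - 60x - 16
order-2 term: -2880x^2 - 2880x - 1800
order-3 term: -7680
the series for exp(2(∇ Δ + D Δ)) f terminates at order 3
exp(2(∇ Δ + D Δ)) f = -x^6 - 120x^4 - 120x^3 - 3060x^2 - 2940x - 9494


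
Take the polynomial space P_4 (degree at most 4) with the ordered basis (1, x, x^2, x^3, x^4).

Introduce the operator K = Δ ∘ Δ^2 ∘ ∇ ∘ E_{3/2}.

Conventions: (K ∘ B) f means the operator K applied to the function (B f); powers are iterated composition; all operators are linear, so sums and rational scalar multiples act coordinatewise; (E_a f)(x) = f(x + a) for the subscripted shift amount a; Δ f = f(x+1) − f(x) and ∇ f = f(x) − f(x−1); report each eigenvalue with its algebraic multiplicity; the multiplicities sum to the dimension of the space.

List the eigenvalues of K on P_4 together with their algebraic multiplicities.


image of 1: 0
image of x: 0
image of x^2: 0
image of x^3: 0
image of x^4: 24
the matrix is upper triangular; its diagonal is (0, 0, 0, 0, 0)
for a triangular matrix the eigenvalues are the diagonal entries, with algebraic multiplicity their repetition count

λ = 0 (multiplicity 5)


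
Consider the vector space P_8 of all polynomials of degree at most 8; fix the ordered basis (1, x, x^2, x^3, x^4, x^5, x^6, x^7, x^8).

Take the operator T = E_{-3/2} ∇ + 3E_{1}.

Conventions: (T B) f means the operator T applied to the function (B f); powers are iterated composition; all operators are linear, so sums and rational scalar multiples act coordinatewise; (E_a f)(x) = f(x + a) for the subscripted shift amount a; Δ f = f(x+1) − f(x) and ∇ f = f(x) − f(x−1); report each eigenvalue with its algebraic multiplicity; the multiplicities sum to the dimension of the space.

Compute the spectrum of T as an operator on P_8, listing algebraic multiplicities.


image of 1: 3
image of x: 3x + 4
image of x^2: 3x^2 + 8x - 1
image of x^3: 3x^3 + 12x^2 - 3x + 61/4
image of x^4: 3x^4 + 16x^3 - 6x^2 + 61x - 31
image of x^5: 3x^5 + 20x^4 - 10x^3 + (305/2)x^2 - 155x + 1489/16
image of x^6: 3x^6 + 24x^5 - 15x^4 + 305x^3 - 465x^2 + (4467/8)x - 919/4
image of x^7: 3x^7 + 28x^6 - 21x^5 + (2135/4)x^4 - 1085x^3 + (31269/16)x^2 - (6433/4)x + 38161/64
image of x^8: 3x^8 + 32x^7 - 28x^6 + 854x^5 - 2170x^4 + (10423/2)x^3 - 6433x^2 + (38161/8)x - 5989/4
the matrix is upper triangular; its diagonal is (3, 3, 3, 3, 3, 3, 3, 3, 3)
for a triangular matrix the eigenvalues are the diagonal entries, with algebraic multiplicity their repetition count

λ = 3 (multiplicity 9)


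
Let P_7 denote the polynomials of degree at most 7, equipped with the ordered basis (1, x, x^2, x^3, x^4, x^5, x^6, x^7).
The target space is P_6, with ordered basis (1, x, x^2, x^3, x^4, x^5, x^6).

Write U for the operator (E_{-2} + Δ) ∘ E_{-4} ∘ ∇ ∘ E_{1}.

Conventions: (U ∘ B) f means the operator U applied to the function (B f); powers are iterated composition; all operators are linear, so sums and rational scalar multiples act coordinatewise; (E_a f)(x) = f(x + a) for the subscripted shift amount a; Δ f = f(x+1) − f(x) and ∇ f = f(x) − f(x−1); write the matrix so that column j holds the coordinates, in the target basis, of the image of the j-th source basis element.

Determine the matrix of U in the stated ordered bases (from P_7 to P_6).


image of 1: 0
image of x: 1
image of x^2: 2x - 9
image of x^3: 3x^2 - 27x + 73
image of x^4: 4x^3 - 54x^2 + 292x - 561
image of x^5: 5x^4 - 90x^3 + 730x^2 - 2805x + 4081
image of x^6: 6x^5 - 135x^4 + 1460x^3 - 8415x^2 + 24486x - 28329
image of x^7: 7x^6 - 189x^5 + 2555x^4 - 19635x^3 + 85701x^2 - 198303x + 189673
each image's coordinates form column j of the matrix

the matrix is [[0, 1, -9, 73, -561, 4081, -28329, 189673]; [0, 0, 2, -27, 292, -2805, 24486, -198303]; [0, 0, 0, 3, -54, 730, -8415, 85701]; [0, 0, 0, 0, 4, -90, 1460, -19635]; [0, 0, 0, 0, 0, 5, -135, 2555]; [0, 0, 0, 0, 0, 0, 6, -189]; [0, 0, 0, 0, 0, 0, 0, 7]] (rows listed top to bottom)


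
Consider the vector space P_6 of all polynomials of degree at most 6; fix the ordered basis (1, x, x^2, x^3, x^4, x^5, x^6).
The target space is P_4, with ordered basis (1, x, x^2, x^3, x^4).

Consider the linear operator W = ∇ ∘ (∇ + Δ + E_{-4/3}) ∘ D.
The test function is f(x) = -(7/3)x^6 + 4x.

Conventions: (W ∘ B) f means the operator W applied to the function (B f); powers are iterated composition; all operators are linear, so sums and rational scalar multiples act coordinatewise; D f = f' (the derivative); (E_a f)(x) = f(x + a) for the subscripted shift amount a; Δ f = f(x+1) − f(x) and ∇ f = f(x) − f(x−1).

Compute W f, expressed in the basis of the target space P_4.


D f = -14x^5 + 4
∇ D f = -70x^4 + 140x^3 - 140x^2 + 70x - 14
Δ D f = -70x^4 - 140x^3 - 140x^2 - 70x - 14
E_{-4/3} D f = -14x^5 + (280/3)x^4 - (2240/9)x^3 + (8960/27)x^2 - (17920/81)x + 15308/243
(∇ + Δ + E_{-4/3}) D f = -14x^5 - (140/3)x^4 - (2240/9)x^3 + (1400/27)x^2 - (17920/81)x + 8504/243
∇ ((∇ + Δ + E_{-4/3}) ∘ D) f = -70x^4 - (140/3)x^3 - (1820/3)x^2 + (19810/27)x - 39634/81

the result is g(x) = -70x^4 - (140/3)x^3 - (1820/3)x^2 + (19810/27)x - 39634/81


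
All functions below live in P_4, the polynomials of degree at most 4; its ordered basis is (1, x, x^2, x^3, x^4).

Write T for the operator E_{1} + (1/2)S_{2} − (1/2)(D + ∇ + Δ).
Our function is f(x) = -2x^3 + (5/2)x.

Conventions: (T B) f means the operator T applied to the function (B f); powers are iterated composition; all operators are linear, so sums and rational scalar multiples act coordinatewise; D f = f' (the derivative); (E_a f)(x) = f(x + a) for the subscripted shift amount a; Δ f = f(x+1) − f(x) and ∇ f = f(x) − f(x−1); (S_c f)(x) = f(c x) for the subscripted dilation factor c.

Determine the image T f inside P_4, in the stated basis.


E_{1} f = -2x^3 - 6x^2 - (7/2)x + 1/2
S_{2} f = -16x^3 + 5x
((1/2)S_{2}) f = -8x^3 + (5/2)x
D f = -6x^2 + 5/2
∇ f = -6x^2 + 6x + 1/2
Δ f = -6x^2 - 6x + 1/2
(D + ∇ + Δ) f = -18x^2 + 7/2
(-(1/2)(D + ∇ + Δ)) f = 9x^2 - 7/4
(E_{1} + (1/2)S_{2} − (1/2)(D + ∇ + Δ)) f = -10x^3 + 3x^2 - x - 5/4

the image equals g(x) = -10x^3 + 3x^2 - x - 5/4


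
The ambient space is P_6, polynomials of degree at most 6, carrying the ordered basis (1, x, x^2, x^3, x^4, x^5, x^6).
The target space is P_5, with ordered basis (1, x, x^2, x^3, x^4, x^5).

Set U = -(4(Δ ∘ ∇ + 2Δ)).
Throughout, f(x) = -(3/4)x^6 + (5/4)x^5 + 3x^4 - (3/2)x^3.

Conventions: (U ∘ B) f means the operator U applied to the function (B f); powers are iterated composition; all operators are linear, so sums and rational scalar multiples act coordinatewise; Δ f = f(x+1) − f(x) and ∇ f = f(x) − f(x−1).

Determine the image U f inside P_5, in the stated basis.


∇ f = -(9/2)x^5 + (35/2)x^4 - (31/2)x^3 + (5/4)x^2 + (23/4)x - 5/2
Δ ∇ f = -(45/2)x^4 + 25x^3 + (27/2)x^2 + (7/2)x + 9/2
Δ f = -(9/2)x^5 - 5x^4 + (19/2)x^3 + (59/4)x^2 + (37/4)x + 2
(2Δ) f = -9x^5 - 10x^4 + 19x^3 + (59/2)x^2 + (37/2)x + 4
(Δ ∘ ∇ + 2Δ) f = -9x^5 - (65/2)x^4 + 44x^3 + 43x^2 + 22x + 17/2
(4(Δ ∘ ∇ + 2Δ)) f = -36x^5 - 130x^4 + 176x^3 + 172x^2 + 88x + 34
(-(4(Δ ∘ ∇ + 2Δ))) f = 36x^5 + 130x^4 - 176x^3 - 172x^2 - 88x - 34

the result is g(x) = 36x^5 + 130x^4 - 176x^3 - 172x^2 - 88x - 34


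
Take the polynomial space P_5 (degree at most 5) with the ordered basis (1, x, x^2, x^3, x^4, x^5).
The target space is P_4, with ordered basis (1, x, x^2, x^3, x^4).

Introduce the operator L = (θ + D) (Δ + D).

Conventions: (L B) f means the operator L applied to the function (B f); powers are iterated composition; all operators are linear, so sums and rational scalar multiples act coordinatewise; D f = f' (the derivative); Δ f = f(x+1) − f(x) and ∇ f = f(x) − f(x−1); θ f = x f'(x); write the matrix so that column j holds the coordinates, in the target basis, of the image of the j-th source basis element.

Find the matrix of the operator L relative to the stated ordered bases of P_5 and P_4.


image of 1: 0
image of x: 0
image of x^2: 4x + 4
image of x^3: 12x^2 + 15x + 3
image of x^4: 24x^3 + 36x^2 + 16x + 4
image of x^5: 40x^4 + 70x^3 + 50x^2 + 25x + 5
each image's coordinates form column j of the matrix

the matrix is [[0, 0, 4, 3, 4, 5]; [0, 0, 4, 15, 16, 25]; [0, 0, 0, 12, 36, 50]; [0, 0, 0, 0, 24, 70]; [0, 0, 0, 0, 0, 40]] (rows listed top to bottom)


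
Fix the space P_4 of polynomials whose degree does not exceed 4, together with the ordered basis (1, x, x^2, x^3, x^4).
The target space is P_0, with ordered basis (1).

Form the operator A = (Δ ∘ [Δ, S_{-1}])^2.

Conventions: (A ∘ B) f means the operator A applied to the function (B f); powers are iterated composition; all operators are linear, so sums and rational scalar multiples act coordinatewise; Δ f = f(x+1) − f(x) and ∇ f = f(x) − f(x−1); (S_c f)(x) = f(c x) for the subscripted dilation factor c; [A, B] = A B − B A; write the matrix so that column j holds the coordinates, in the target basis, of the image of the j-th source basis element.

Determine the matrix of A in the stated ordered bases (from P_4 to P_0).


image of 1: 0
image of x: 0
image of x^2: 0
image of x^3: 0
image of x^4: 96
each image's coordinates form column j of the matrix

the matrix is [[0, 0, 0, 0, 96]] (rows listed top to bottom)


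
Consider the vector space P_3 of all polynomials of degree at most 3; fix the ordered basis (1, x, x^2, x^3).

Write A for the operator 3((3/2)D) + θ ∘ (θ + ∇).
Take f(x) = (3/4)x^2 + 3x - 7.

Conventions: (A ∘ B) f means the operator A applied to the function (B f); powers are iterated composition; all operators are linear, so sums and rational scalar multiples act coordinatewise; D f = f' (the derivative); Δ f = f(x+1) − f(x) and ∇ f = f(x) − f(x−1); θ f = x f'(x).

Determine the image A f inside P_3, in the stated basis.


the image equals g(x) = 3x^2 + (45/4)x + 27/2

D f = (3/2)x + 3
((3/2)D) f = (9/4)x + 9/2
(3((3/2)D)) f = (27/4)x + 27/2
θ f = (3/2)x^2 + 3x
∇ f = (3/2)x + 9/4
(θ + ∇) f = (3/2)x^2 + (9/2)x + 9/4
θ (θ + ∇) f = 3x^2 + (9/2)x
(3((3/2)D) + θ ∘ (θ + ∇)) f = 3x^2 + (45/4)x + 27/2


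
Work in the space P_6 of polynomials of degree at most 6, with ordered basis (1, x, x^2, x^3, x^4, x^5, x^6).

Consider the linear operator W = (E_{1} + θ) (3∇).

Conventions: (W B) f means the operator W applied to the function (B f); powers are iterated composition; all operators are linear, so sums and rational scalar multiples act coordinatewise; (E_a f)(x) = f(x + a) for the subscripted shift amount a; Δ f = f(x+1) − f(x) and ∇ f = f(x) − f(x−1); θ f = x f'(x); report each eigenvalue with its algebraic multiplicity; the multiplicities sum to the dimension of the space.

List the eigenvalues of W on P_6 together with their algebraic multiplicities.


image of 1: 0
image of x: 3
image of x^2: 12x + 3
image of x^3: 27x^2 + 3
image of x^4: 48x^3 - 18x^2 + 24x + 3
image of x^5: 75x^4 - 60x^3 + 90x^2 + 3
image of x^6: 108x^5 - 135x^4 + 240x^3 - 45x^2 + 36x + 3
the matrix is upper triangular; its diagonal is (0, 0, 0, 0, 0, 0, 0)
for a triangular matrix the eigenvalues are the diagonal entries, with algebraic multiplicity their repetition count

λ = 0 (multiplicity 7)


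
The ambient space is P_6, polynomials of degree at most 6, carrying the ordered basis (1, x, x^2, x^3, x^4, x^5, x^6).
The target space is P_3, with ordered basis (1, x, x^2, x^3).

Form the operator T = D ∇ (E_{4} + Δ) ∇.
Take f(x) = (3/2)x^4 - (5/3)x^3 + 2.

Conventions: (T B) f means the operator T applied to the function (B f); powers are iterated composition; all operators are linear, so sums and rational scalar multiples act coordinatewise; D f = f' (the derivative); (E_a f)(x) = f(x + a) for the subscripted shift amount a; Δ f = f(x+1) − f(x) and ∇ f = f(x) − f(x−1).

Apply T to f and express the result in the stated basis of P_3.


the result is g(x) = 36x + 134

∇ f = 6x^3 - 14x^2 + 11x - 19/6
E_{4} ∇ f = 6x^3 + 58x^2 + 187x + 1205/6
Δ ∇ f = 18x^2 - 10x + 3
(E_{4} + Δ) ∇ f = 6x^3 + 76x^2 + 177x + 1223/6
∇ (E_{4} + Δ) ∇ f = 18x^2 + 134x + 107
D ∇ (E_{4} + Δ) ∇ f = 36x + 134


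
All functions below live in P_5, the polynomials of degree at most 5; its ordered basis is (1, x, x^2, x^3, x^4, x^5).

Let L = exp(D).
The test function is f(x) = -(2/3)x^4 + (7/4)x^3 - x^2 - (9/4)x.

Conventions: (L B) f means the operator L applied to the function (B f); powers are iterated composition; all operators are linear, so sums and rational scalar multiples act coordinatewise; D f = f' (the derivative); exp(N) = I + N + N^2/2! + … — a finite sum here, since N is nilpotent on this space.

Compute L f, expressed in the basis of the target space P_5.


order-1 term: -(8/3)x^3 + (21/4)x^2 - 2x - 9/4
order-2 term: -4x^2 + (21/4)x - 1
order-3 term: -(8/3)x + 7/4
order-4 term: -2/3
the series for exp(D) f terminates at order 4
exp(D) f = -(2/3)x^4 - (11/12)x^3 + (1/4)x^2 - (5/3)x - 13/6

the result is g(x) = -(2/3)x^4 - (11/12)x^3 + (1/4)x^2 - (5/3)x - 13/6


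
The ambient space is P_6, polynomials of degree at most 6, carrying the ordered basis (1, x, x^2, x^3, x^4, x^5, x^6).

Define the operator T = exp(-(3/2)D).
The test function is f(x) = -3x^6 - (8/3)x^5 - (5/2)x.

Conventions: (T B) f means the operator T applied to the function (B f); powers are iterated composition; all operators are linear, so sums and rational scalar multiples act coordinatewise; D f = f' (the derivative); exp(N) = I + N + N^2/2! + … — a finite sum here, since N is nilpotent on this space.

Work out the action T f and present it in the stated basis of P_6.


the result is g(x) = -3x^6 + (73/3)x^5 - (325/4)x^4 + (285/2)x^3 - (2205/16)x^2 + (1067/16)x - 651/64

order-1 term: 27x^5 + 20x^4 + 15/4
order-2 term: -(405/4)x^4 - 60x^3
order-3 term: (405/2)x^3 + 90x^2
order-4 term: -(3645/16)x^2 - (135/2)x
order-5 term: (2187/16)x + 81/4
order-6 term: -2187/64
the series for exp(-(3/2)D) f terminates at order 6
exp(-(3/2)D) f = -3x^6 + (73/3)x^5 - (325/4)x^4 + (285/2)x^3 - (2205/16)x^2 + (1067/16)x - 651/64


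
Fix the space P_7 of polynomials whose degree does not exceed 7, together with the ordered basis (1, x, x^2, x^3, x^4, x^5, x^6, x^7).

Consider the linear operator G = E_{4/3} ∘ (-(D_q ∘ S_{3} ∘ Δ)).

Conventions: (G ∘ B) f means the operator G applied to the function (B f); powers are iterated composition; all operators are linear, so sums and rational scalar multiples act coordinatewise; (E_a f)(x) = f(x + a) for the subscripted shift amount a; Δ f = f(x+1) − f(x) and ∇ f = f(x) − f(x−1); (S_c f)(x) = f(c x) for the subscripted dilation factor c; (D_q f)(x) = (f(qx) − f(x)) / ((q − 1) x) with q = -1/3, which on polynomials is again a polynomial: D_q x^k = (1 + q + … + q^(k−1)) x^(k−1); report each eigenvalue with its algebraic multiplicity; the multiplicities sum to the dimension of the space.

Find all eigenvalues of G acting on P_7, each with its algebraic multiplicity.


image of 1: 0
image of x: 0
image of x^2: -6
image of x^3: -18x - 33
image of x^4: -84x^2 - 260x - 628/3
image of x^5: -300x^3 - 1410x^2 - 2220x - 10615/9
image of x^6: -1098x^4 - 6756x^3 - 15732x^2 - (49262/3)x - 58394/9
image of x^7: -3822x^5 - 29323x^4 - (271628/3)x^3 - (1266503/9)x^2 - (2973250/27)x - 2812733/81
the matrix is upper triangular; its diagonal is (0, 0, 0, 0, 0, 0, 0, 0)
for a triangular matrix the eigenvalues are the diagonal entries, with algebraic multiplicity their repetition count

λ = 0 (multiplicity 8)


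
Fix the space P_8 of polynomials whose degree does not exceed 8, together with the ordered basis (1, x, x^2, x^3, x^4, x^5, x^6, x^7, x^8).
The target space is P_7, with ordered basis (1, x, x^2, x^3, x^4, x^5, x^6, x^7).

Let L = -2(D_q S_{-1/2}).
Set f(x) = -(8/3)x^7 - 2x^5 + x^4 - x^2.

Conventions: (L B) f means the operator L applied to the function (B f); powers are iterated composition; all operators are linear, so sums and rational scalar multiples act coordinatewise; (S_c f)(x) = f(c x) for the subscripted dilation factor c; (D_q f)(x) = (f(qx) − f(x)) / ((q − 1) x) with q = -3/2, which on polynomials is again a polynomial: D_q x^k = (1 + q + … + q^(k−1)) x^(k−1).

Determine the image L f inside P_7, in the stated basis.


the image equals g(x) = -(463/1536)x^6 - (55/128)x^4 + (13/64)x^3 - (1/4)x

S_{-1/2} f = (1/48)x^7 + (1/16)x^5 + (1/16)x^4 - (1/4)x^2
D_q S_{-1/2} f = (463/3072)x^6 + (55/256)x^4 - (13/128)x^3 + (1/8)x
(-2(D_q S_{-1/2})) f = -(463/1536)x^6 - (55/128)x^4 + (13/64)x^3 - (1/4)x


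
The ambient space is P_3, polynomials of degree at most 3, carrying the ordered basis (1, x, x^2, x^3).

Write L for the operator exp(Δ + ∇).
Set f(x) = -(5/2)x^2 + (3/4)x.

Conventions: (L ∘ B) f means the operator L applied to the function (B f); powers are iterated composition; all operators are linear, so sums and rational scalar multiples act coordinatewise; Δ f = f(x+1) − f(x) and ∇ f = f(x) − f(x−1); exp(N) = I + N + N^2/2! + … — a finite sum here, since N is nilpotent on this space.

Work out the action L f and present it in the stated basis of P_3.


the image equals g(x) = -(5/2)x^2 - (37/4)x - 17/2

order-1 term: -10x + 3/2
order-2 term: -10
the series for exp(Δ + ∇) f terminates at order 2
exp(Δ + ∇) f = -(5/2)x^2 - (37/4)x - 17/2


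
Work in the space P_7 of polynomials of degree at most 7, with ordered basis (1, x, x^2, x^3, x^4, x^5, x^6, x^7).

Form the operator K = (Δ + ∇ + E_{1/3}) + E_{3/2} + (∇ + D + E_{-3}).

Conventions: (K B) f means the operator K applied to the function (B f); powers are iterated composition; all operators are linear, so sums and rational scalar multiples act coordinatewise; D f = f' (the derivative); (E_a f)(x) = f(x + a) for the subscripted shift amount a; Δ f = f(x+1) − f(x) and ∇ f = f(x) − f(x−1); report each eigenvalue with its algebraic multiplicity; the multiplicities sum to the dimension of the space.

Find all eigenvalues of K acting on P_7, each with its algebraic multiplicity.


λ = 3 (multiplicity 8)

image of 1: 3
image of x: 3x + 17/6
image of x^2: 3x^2 + (17/3)x + 373/36
image of x^3: 3x^3 + (17/2)x^2 + (373/12)x - 4447/216
image of x^4: 3x^4 + (34/3)x^3 + (373/6)x^2 - (4447/54)x + 110257/1296
image of x^5: 3x^5 + (85/6)x^4 + (1865/18)x^3 - (22235/108)x^2 + (551285/1296)x - 1807159/7776
image of x^6: 3x^6 + 17x^5 + (1865/12)x^4 - (22235/54)x^3 + (551285/432)x^2 - (1807159/1296)x + 34497073/46656
image of x^7: 3x^7 + (119/6)x^6 + (2611/12)x^5 - (155645/216)x^4 + (3858995/1296)x^3 - (12650113/2592)x^2 + (241479511/46656)x - 606597127/279936
the matrix is upper triangular; its diagonal is (3, 3, 3, 3, 3, 3, 3, 3)
for a triangular matrix the eigenvalues are the diagonal entries, with algebraic multiplicity their repetition count


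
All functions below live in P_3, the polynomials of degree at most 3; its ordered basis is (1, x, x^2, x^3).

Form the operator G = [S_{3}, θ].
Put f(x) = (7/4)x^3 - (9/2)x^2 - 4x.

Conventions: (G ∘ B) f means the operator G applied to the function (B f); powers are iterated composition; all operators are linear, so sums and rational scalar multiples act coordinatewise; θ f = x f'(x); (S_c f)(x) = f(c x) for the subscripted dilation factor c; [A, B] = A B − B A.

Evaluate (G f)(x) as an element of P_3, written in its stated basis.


θ f = (21/4)x^3 - 9x^2 - 4x
S_{3} θ f = (567/4)x^3 - 81x^2 - 12x
S_{3} f = (189/4)x^3 - (81/2)x^2 - 12x
θ S_{3} f = (567/4)x^3 - 81x^2 - 12x
[S_{3}, θ] f = 0

the image equals g(x) = 0


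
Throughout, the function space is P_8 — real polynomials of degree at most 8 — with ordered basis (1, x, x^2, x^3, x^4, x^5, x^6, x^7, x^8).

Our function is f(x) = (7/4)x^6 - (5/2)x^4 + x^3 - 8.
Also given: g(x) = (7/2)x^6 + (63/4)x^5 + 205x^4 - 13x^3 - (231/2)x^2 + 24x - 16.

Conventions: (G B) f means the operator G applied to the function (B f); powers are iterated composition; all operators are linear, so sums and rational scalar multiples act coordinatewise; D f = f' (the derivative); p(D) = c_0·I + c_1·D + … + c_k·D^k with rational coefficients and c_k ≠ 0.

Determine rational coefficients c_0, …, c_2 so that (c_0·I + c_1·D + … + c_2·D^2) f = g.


p(D) = 2·I + (3/2)·D + 4·D^2, i.e. c_0 = 2, c_1 = 3/2, c_2 = 4

D^0 f = (7/4)x^6 - (5/2)x^4 + x^3 - 8
D^1 f = (21/2)x^5 - 10x^3 + 3x^2
D^2 f = (105/2)x^4 - 30x^2 + 6x
matching coefficients of g against c_0 f + c_1 Df + … from the top degree down determines the c_i
solution: c_0 = 2, c_1 = 3/2, c_2 = 4


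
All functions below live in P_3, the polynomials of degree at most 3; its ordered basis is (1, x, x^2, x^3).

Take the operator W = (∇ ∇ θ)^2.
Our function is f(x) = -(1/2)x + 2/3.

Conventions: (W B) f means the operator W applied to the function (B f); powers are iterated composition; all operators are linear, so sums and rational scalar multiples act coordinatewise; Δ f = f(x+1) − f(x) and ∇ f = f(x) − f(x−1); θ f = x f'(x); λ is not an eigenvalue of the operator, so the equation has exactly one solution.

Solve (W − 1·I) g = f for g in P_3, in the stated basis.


the result is g(x) = (1/2)x - 2/3

write g with unknown coordinates in the stated basis and equate coefficients in (W − 1·I) g = f
solving from the highest basis element down gives g = (1/2)x - 2/3
check: W g = 0
so W g − 1·g = -(1/2)x + 2/3 = f ✓


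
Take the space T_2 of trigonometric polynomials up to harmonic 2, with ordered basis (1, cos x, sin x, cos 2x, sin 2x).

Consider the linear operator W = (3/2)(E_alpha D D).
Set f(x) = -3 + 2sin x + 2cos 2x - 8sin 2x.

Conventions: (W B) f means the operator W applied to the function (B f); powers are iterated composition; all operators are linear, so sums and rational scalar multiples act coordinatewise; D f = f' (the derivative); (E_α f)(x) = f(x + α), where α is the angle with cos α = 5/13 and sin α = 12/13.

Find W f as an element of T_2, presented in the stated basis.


g(x) = -(36/13)cos x - (15/13)sin x + (7188/169)cos 2x - (4272/169)sin 2x

D f = 2cos x - 16cos 2x - 4sin 2x
D D f = -2sin x - 8cos 2x + 32sin 2x
E_alpha D D f = -(24/13)cos x - (10/13)sin x + (4792/169)cos 2x - (2848/169)sin 2x
((3/2)(E_alpha D D)) f = -(36/13)cos x - (15/13)sin x + (7188/169)cos 2x - (4272/169)sin 2x


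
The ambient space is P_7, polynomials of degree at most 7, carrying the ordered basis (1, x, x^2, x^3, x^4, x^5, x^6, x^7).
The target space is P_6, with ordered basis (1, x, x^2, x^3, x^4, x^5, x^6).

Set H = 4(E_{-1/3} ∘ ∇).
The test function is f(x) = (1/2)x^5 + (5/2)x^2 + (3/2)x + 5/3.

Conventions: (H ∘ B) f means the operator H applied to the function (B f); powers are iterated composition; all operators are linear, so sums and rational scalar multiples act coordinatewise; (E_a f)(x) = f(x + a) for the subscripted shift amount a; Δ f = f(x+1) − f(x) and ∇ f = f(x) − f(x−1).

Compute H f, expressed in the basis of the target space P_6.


the result is g(x) = 10x^4 - (100/3)x^3 + (140/3)x^2 - (310/27)x - 182/81

∇ f = (5/2)x^4 - 5x^3 + 5x^2 + (5/2)x - 1/2
E_{-1/3} ∇ f = (5/2)x^4 - (25/3)x^3 + (35/3)x^2 - (155/54)x - 91/162
(4(E_{-1/3} ∘ ∇)) f = 10x^4 - (100/3)x^3 + (140/3)x^2 - (310/27)x - 182/81


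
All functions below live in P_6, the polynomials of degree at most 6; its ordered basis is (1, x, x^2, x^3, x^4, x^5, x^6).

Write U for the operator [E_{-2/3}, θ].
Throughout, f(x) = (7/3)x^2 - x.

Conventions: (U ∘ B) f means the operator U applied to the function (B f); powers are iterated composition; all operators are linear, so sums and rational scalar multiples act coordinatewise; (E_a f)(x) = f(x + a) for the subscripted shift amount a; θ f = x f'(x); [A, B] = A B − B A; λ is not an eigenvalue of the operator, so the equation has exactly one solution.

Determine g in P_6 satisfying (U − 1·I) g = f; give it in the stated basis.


write g with unknown coordinates in the stated basis and equate coefficients in (U − 1·I) g = f
solving from the highest basis element down gives g = -(7/3)x^2 + (37/9)x - 130/27
check: U g = (28/9)x - 130/27
so U g − 1·g = (7/3)x^2 - x = f ✓

g(x) = -(7/3)x^2 + (37/9)x - 130/27


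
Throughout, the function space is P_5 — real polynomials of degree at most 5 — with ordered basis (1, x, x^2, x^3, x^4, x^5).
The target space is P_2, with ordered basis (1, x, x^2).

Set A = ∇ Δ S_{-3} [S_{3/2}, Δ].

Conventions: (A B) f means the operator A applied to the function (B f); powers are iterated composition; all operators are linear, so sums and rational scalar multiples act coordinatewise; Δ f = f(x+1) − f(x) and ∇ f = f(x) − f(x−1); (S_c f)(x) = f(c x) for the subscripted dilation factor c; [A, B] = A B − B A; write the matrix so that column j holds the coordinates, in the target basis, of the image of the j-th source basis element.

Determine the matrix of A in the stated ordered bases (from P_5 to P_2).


image of 1: 0
image of x: 0
image of x^2: 0
image of x^3: -243/4
image of x^4: (2187/2)x - 1215/4
image of x^5: -(98415/8)x^2 + (54675/8)x - 48195/16
each image's coordinates form column j of the matrix

the matrix is [[0, 0, 0, -243/4, -1215/4, -48195/16]; [0, 0, 0, 0, 2187/2, 54675/8]; [0, 0, 0, 0, 0, -98415/8]] (rows listed top to bottom)


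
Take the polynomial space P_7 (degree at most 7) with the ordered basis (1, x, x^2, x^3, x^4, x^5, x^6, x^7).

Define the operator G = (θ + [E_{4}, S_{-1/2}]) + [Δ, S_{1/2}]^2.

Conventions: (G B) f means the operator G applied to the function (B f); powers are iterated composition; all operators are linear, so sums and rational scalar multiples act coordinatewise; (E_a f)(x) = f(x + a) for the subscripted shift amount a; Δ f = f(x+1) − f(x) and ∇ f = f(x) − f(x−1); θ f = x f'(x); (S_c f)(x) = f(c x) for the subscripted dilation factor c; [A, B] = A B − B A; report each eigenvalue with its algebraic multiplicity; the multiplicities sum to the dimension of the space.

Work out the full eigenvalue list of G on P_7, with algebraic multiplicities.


λ = 0 (multiplicity 1), λ = 1 (multiplicity 1), λ = 2 (multiplicity 1), λ = 3 (multiplicity 1), λ = 4 (multiplicity 1), λ = 5 (multiplicity 1), λ = 6 (multiplicity 1), λ = 7 (multiplicity 1)

image of 1: 0
image of x: x - 6
image of x^2: 2x^2 + 6x - 47/4
image of x^3: 3x^3 - (9/2)x^2 + (291/16)x - 2277/32
image of x^4: 4x^4 + 3x^3 - (573/32)x^2 + (4635/32)x - 3809/16
image of x^5: 5x^5 - (15/8)x^4 + (1925/128)x^3 - (45945/256)x^2 + (38555/64)x - 538737/512
image of x^6: 6x^6 + (9/8)x^5 - (11505/1024)x^4 + (92295/512)x^3 - (229935/256)x^2 + (3249837/1024)x - 1030463/256
image of x^7: 7x^7 - (21/32)x^6 + (32277/4096)x^5 - (1289295/8192)x^4 + (1076285/1024)x^3 - (45375813/8192)x^2 + (14462791/1024)x - 135172497/8192
the matrix is upper triangular; its diagonal is (0, 1, 2, 3, 4, 5, 6, 7)
for a triangular matrix the eigenvalues are the diagonal entries, with algebraic multiplicity their repetition count


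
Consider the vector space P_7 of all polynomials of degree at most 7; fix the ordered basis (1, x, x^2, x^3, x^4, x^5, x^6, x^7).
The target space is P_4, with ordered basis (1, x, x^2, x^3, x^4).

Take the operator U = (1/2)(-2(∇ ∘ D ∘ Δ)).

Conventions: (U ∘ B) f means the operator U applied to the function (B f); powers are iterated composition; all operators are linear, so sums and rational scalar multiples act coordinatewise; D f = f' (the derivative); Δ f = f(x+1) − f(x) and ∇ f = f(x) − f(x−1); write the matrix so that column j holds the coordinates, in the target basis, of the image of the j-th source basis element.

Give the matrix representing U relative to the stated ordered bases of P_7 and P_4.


the matrix is [[0, 0, 0, -6, 0, -10, 0, -14]; [0, 0, 0, 0, -24, 0, -60, 0]; [0, 0, 0, 0, 0, -60, 0, -210]; [0, 0, 0, 0, 0, 0, -120, 0]; [0, 0, 0, 0, 0, 0, 0, -210]] (rows listed top to bottom)

image of 1: 0
image of x: 0
image of x^2: 0
image of x^3: -6
image of x^4: -24x
image of x^5: -60x^2 - 10
image of x^6: -120x^3 - 60x
image of x^7: -210x^4 - 210x^2 - 14
each image's coordinates form column j of the matrix


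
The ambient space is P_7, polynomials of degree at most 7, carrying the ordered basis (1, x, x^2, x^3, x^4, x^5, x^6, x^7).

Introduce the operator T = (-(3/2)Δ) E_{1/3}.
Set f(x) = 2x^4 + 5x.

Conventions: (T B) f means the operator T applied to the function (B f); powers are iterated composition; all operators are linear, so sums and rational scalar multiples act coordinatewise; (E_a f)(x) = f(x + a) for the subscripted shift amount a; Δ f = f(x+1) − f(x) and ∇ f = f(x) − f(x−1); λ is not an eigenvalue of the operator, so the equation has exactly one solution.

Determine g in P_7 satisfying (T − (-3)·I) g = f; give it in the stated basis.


write g with unknown coordinates in the stated basis and equate coefficients in (T − (-3)·I) g = f
solving from the highest basis element down gives g = (2/3)x^4 + (4/3)x^3 + (16/3)x^2 + (121/9)x + 2231/162
check: T g = -4x^3 - 16x^2 - (106/3)x - 2231/54
so T g − (-3)·g = 2x^4 + 5x = f ✓

the image equals g(x) = (2/3)x^4 + (4/3)x^3 + (16/3)x^2 + (121/9)x + 2231/162


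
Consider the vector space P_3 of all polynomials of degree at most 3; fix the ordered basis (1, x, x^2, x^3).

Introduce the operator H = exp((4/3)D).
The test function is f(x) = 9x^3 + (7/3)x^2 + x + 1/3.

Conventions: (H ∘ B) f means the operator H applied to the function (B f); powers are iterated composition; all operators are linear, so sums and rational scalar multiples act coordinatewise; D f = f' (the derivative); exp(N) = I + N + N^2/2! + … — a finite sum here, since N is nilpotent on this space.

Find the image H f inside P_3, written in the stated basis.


order-1 term: 36x^2 + (56/9)x + 4/3
order-2 term: 48x + 112/27
order-3 term: 64/3
the series for exp((4/3)D) f terminates at order 3
exp((4/3)D) f = 9x^3 + (115/3)x^2 + (497/9)x + 733/27

the result is g(x) = 9x^3 + (115/3)x^2 + (497/9)x + 733/27


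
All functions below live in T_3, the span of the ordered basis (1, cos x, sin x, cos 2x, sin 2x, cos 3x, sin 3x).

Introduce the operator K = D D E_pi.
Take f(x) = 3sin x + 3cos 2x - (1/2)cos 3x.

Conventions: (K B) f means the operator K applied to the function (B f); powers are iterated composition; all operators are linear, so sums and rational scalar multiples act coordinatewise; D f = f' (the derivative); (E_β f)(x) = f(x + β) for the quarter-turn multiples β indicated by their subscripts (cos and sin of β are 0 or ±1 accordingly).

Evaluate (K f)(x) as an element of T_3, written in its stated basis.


the result is g(x) = 3sin x - 12cos 2x - (9/2)cos 3x

E_pi f = -3sin x + 3cos 2x + (1/2)cos 3x
D E_pi f = -3cos x - 6sin 2x - (3/2)sin 3x
D (D E_pi) f = 3sin x - 12cos 2x - (9/2)cos 3x
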